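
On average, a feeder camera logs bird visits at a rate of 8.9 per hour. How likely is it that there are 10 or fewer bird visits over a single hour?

With mean μ = 8.9 per hour,
P(N ≤ 10) = Σ_{j=0}^{10} e^(−μ) μ^j/j! ≈ 0.7178.

0.7178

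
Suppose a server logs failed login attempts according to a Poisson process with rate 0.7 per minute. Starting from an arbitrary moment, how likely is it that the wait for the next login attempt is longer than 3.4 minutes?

0.0926

The wait for the next event is exponential with rate λ = 0.7 per minute.
P(T > 3.4) = e^(−λt) = e^(−0.7 × 3.4) = e^(−2.38) ≈ 0.0926.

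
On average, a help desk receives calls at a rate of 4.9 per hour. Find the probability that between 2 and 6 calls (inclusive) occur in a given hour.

0.7327

With mean μ = 4.9 per hour,
P(2 ≤ N ≤ 6) = Σ_{j=2}^{6} e^(−4.9) · 4.9^j/j! ≈ 0.7327.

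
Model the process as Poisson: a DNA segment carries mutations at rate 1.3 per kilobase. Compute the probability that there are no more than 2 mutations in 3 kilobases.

0.2531

Over the interval, μ = 1.3 × 3 = 3.9 (3 kilobases).
P(N ≤ 2) = Σ_{j=0}^{2} e^(−μ) μ^j/j! ≈ 0.2531.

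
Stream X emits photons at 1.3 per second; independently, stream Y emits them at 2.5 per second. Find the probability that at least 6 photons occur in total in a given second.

0.1844

Independent Poisson processes superpose: combined rate λ = 1.3 + 2.5 = 3.8 per second.
So μ = 3.8.
P(N ≥ 6) = 1 − P(N ≤ 5) ≈ 0.1844.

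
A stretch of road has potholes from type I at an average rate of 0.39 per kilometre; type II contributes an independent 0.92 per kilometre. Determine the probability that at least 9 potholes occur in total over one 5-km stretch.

Independent Poisson processes superpose: combined rate λ = 0.39 + 0.92 = 1.31 per kilometre.
Over the interval, μ = 1.31 × 5 = 6.55 (a 5-km stretch = 5 kilometres).
P(N ≥ 9) = 1 − P(N ≤ 8) ≈ 0.2144.

0.2144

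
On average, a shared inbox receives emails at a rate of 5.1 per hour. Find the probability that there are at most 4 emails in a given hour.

0.4231

With mean μ = 5.1 per hour,
P(N ≤ 4) = Σ_{j=0}^{4} e^(−μ) μ^j/j! ≈ 0.4231.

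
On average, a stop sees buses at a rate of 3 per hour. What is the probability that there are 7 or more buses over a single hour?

0.0335

With mean μ = 3 per hour,
P(N ≥ 7) = 1 − P(N ≤ 6) = 1 − Σ_{j=0}^{6} e^(−μ) μ^j/j! ≈ 0.0335.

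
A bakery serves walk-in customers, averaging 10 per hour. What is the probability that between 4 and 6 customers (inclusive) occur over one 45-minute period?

Over the interval, μ = 10 × 0.75 = 7.5 (a 45-minute period = 0.75 hours).
P(4 ≤ N ≤ 6) = Σ_{j=4}^{6} e^(−7.5) · 7.5^j/j! ≈ 0.3190.

0.3190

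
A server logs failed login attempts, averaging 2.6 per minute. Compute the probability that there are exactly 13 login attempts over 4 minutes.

Over the interval, μ = 2.6 × 4 = 10.4 (4 minutes).
P(N = 13) = e^(−μ) μ^13/13! = e^(−10.4) · 10.4^13/6227020800 ≈ 0.0814.

0.0814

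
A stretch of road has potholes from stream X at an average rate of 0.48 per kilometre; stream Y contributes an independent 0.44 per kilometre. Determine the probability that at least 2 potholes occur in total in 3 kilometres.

Independent Poisson processes superpose: combined rate λ = 0.48 + 0.44 = 0.92 per kilometre.
Over the interval, μ = 0.92 × 3 = 2.76 (3 kilometres).
P(N ≥ 2) = 1 − P(N ≤ 1) ≈ 0.7620.

0.7620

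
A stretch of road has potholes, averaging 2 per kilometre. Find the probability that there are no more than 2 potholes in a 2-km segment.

Over the interval, μ = 2 × 2 = 4 (a 2-km segment = 2 kilometres).
P(N ≤ 2) = Σ_{j=0}^{2} e^(−μ) μ^j/j! ≈ 0.2381.

0.2381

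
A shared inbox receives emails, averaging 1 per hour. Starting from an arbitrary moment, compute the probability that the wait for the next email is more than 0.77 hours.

0.4630

The wait for the next event is exponential with rate λ = 1 per hour.
P(T > 0.77) = e^(−λt) = e^(−1 × 0.77) = e^(−0.77) ≈ 0.4630.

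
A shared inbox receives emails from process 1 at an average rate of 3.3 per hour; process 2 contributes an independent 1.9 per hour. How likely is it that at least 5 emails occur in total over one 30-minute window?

Independent Poisson processes superpose: combined rate λ = 3.3 + 1.9 = 5.2 per hour.
Over the interval, μ = 5.2 × 0.5 = 2.6 (a 30-minute window = 0.5 hours).
P(N ≥ 5) = 1 − P(N ≤ 4) ≈ 0.1226.

0.1226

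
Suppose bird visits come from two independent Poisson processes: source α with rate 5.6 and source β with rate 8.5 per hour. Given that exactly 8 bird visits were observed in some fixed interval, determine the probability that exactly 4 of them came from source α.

0.2300

Given the total, each event is independently from source α with probability p = λ_α/(λ_α+λ_β) = 5.6/14.1 ≈ 0.3972.
So K ~ Binomial(8, 5.6/14.1): P(K = 4) = C(8,4) · (5.6/14.1)^4 · (8.5/14.1)^4 ≈ 0.2300.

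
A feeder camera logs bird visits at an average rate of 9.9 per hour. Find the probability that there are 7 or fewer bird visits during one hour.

With mean μ = 9.9 per hour,
P(N ≤ 7) = Σ_{j=0}^{7} e^(−μ) μ^j/j! ≈ 0.2294.

0.2294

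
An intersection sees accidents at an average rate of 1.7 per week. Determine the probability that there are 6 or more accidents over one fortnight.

Over the interval, μ = 1.7 × 2 = 3.4 (a fortnight = 2 weeks).
P(N ≥ 6) = 1 − P(N ≤ 5) = 1 − Σ_{j=0}^{5} e^(−μ) μ^j/j! ≈ 0.1295.

0.1295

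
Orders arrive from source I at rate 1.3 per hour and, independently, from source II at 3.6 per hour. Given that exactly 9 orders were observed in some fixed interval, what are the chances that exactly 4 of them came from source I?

0.1336

Given the total, each event is independently from source I with probability p = λ_I/(λ_I+λ_II) = 1.3/4.9 ≈ 0.2653.
So K ~ Binomial(9, 1.3/4.9): P(K = 4) = C(9,4) · (1.3/4.9)^4 · (3.6/4.9)^5 ≈ 0.1336.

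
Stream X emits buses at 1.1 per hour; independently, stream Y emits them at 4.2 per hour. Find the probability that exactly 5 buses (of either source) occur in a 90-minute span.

0.0933

Independent Poisson processes superpose: combined rate λ = 1.1 + 4.2 = 5.3 per hour.
Over the interval, μ = 5.3 × 1.5 = 7.95 (a 90-minute span = 1.5 hours).
P(N = 5) = e^(−7.95) · 7.95^5/5! ≈ 0.0933.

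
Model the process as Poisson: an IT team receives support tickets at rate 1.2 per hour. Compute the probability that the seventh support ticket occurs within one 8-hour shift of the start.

Over the interval, μ = 1.2 × 8 = 9.6 (an 8-hour shift = 8 hours).
The seventh arrival falls in the interval iff at least 7 events occur there: P(S_7 ≤ t) = P(N ≥ 7) = 1 − P(N ≤ 6) ≈ 0.8426.

0.8426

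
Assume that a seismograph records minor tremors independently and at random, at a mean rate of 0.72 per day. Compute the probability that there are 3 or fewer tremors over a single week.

0.2595

Over the interval, μ = 0.72 × 7 = 5.04 (a week = 7 days).
P(N ≤ 3) = Σ_{j=0}^{3} e^(−μ) μ^j/j! ≈ 0.2595.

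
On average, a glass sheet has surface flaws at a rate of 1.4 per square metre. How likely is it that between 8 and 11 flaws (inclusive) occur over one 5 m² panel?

Over the interval, μ = 1.4 × 5 = 7 (a 5 m² panel = 5 square metres).
P(8 ≤ N ≤ 11) = Σ_{j=8}^{11} e^(−7) · 7^j/j! ≈ 0.3479.

0.3479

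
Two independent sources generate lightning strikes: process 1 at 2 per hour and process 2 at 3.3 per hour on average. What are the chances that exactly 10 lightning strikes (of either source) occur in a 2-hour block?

Independent Poisson processes superpose: combined rate λ = 2 + 3.3 = 5.3 per hour.
Over the interval, μ = 5.3 × 2 = 10.6 (a 2-hour block = 2 hours).
P(N = 10) = e^(−10.6) · 10.6^10/10! ≈ 0.1230.

0.1230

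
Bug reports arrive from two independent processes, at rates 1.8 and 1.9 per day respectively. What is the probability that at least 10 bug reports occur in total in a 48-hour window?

Independent Poisson processes superpose: combined rate λ = 1.8 + 1.9 = 3.7 per day.
Over the interval, μ = 3.7 × 2 = 7.4 (a 48-hour window = 2 days).
P(N ≥ 10) = 1 − P(N ≤ 9) ≈ 0.2123.

0.2123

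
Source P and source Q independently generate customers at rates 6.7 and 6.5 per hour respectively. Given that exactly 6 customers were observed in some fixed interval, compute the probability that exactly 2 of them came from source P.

0.2272

Given the total, each event is independently from source P with probability p = λ_P/(λ_P+λ_Q) = 6.7/13.2 ≈ 0.5076.
So K ~ Binomial(6, 6.7/13.2): P(K = 2) = C(6,2) · (6.7/13.2)^2 · (6.5/13.2)^4 ≈ 0.2272.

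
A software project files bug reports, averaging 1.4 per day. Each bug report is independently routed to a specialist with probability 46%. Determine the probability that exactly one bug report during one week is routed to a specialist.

Thinning: the bug reports that are routed to a specialist themselves form a Poisson process with rate 0.46 × 1.4 = 0.644 per day.
Over the interval, μ = 0.644 × 7 = 4.508 (a week = 7 days).
P(N = 1) = e^(−4.508) · 4.508^1/1! ≈ 0.0497.

0.0497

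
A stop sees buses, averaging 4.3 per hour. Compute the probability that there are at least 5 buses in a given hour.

0.4296

With mean μ = 4.3 per hour,
P(N ≥ 5) = 1 − P(N ≤ 4) = 1 − Σ_{j=0}^{4} e^(−μ) μ^j/j! ≈ 0.4296.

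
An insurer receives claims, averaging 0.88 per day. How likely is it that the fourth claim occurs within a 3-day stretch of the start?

Over the interval, μ = 0.88 × 3 = 2.64 (a 3-day stretch = 3 days).
The fourth arrival falls in the interval iff at least 4 events occur there: P(S_4 ≤ t) = P(N ≥ 4) = 1 − P(N ≤ 3) ≈ 0.2727.

0.2727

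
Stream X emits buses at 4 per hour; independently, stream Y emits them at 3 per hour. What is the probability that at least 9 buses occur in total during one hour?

Independent Poisson processes superpose: combined rate λ = 4 + 3 = 7 per hour.
So μ = 7.
P(N ≥ 9) = 1 − P(N ≤ 8) ≈ 0.2709.

0.2709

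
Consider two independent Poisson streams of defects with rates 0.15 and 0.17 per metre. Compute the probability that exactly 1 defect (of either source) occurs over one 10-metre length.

Independent Poisson processes superpose: combined rate λ = 0.15 + 0.17 = 0.32 per metre.
Over the interval, μ = 0.32 × 10 = 3.2 (a 10-metre length = 10 metres).
P(N = 1) = e^(−3.2) · 3.2^1/1! ≈ 0.1304.

0.1304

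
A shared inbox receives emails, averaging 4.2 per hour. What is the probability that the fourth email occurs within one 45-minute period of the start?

0.3863

Over the interval, μ = 4.2 × 0.75 = 3.15 (a 45-minute period = 0.75 hours).
The fourth arrival falls in the interval iff at least 4 events occur there: P(S_4 ≤ t) = P(N ≥ 4) = 1 − P(N ≤ 3) ≈ 0.3863.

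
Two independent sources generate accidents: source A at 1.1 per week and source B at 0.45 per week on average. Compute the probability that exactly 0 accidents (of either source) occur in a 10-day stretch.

Independent Poisson processes superpose: combined rate λ = 1.1 + 0.45 = 1.55 per week.
Over the interval, μ = 1.55 × 10/7 ≈ 2.21429 (a 10-day stretch = 10/7 weeks).
P(N = 0) = e^(−2.21429) · 2.21429^0/0! ≈ 0.1092.

0.1092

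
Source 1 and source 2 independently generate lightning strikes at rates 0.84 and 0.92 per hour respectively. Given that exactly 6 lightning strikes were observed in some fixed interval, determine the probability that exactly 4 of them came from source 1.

Given the total, each event is independently from source 1 with probability p = λ_1/(λ_1+λ_2) = 0.84/1.76 ≈ 0.4773.
So K ~ Binomial(6, 0.84/1.76): P(K = 4) = C(6,4) · (0.84/1.76)^4 · (0.92/1.76)^2 ≈ 0.2127.

0.2127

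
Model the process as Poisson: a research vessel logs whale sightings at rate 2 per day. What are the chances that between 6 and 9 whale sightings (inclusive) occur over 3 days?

0.4704

Over the interval, μ = 2 × 3 = 6 (3 days).
P(6 ≤ N ≤ 9) = Σ_{j=6}^{9} e^(−6) · 6^j/j! ≈ 0.4704.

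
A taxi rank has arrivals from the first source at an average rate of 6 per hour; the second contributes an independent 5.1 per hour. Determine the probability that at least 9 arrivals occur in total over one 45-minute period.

0.4527

Independent Poisson processes superpose: combined rate λ = 6 + 5.1 = 11.1 per hour.
Over the interval, μ = 11.1 × 0.75 = 8.325 (a 45-minute period = 0.75 hours).
P(N ≥ 9) = 1 − P(N ≤ 8) ≈ 0.4527.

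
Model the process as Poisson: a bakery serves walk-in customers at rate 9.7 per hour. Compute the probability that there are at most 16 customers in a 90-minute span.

Over the interval, μ = 9.7 × 1.5 = 14.55 (a 90-minute span = 1.5 hours).
P(N ≤ 16) = Σ_{j=0}^{16} e^(−μ) μ^j/j! ≈ 0.7066.

0.7066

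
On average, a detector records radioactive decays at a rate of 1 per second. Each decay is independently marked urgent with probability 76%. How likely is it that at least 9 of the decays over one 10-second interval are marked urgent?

0.3518

Thinning: the decays that are marked urgent themselves form a Poisson process with rate 0.76 × 1 = 0.76 per second.
Over the interval, μ = 0.76 × 10 = 7.6 (a 10-second interval = 10 seconds).
P(N ≥ 9) = 1 − P(N ≤ 8) ≈ 0.3518.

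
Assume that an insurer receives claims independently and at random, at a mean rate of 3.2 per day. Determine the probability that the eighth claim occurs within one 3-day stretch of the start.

Over the interval, μ = 3.2 × 3 = 9.6 (a 3-day stretch = 3 days).
The eighth arrival falls in the interval iff at least 8 events occur there: P(S_8 ≤ t) = P(N ≥ 8) = 1 − P(N ≤ 7) ≈ 0.7416.

0.7416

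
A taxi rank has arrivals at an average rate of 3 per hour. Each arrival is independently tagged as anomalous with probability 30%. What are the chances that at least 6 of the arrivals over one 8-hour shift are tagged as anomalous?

Thinning: the arrivals that are tagged as anomalous themselves form a Poisson process with rate 0.3 × 3 = 0.9 per hour.
Over the interval, μ = 0.9 × 8 = 7.2 (an 8-hour shift = 8 hours).
P(N ≥ 6) = 1 − P(N ≤ 5) ≈ 0.7241.

0.7241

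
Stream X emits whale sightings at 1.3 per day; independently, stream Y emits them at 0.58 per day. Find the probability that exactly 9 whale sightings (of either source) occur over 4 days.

Independent Poisson processes superpose: combined rate λ = 1.3 + 0.58 = 1.88 per day.
Over the interval, μ = 1.88 × 4 = 7.52 (4 days).
P(N = 9) = e^(−7.52) · 7.52^9/9! ≈ 0.1149.

0.1149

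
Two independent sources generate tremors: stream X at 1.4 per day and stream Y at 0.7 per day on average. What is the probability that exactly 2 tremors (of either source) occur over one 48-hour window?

Independent Poisson processes superpose: combined rate λ = 1.4 + 0.7 = 2.1 per day.
Over the interval, μ = 2.1 × 2 = 4.2 (a 48-hour window = 2 days).
P(N = 2) = e^(−4.2) · 4.2^2/2! ≈ 0.1323.

0.1323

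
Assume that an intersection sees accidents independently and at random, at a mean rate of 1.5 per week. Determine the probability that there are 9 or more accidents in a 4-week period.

Over the interval, μ = 1.5 × 4 = 6 (a 4-week period = 4 weeks).
P(N ≥ 9) = 1 − P(N ≤ 8) = 1 − Σ_{j=0}^{8} e^(−μ) μ^j/j! ≈ 0.1528.

0.1528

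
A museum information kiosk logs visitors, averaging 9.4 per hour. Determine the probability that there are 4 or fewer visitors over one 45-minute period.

0.1685

Over the interval, μ = 9.4 × 0.75 = 7.05 (a 45-minute period = 0.75 hours).
P(N ≤ 4) = Σ_{j=0}^{4} e^(−μ) μ^j/j! ≈ 0.1685.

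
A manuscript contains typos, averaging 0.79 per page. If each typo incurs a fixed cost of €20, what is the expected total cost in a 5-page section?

E[N] = 0.79 × 5 = 3.95 (a 5-page section = 5 pages); E[cost] = 3.95 × €20 = €79.

€79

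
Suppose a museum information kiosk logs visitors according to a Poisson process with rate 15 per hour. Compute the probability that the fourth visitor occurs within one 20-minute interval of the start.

0.7350

Over the interval, μ = 15 × 1/3 = 5 (a 20-minute interval = 1/3 hours).
The fourth arrival falls in the interval iff at least 4 events occur there: P(S_4 ≤ t) = P(N ≥ 4) = 1 − P(N ≤ 3) ≈ 0.7350.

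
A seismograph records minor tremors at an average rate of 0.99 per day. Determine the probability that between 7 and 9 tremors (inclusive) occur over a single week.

0.3773

Over the interval, μ = 0.99 × 7 = 6.93 (a week = 7 days).
P(7 ≤ N ≤ 9) = Σ_{j=7}^{9} e^(−6.93) · 6.93^j/j! ≈ 0.3773.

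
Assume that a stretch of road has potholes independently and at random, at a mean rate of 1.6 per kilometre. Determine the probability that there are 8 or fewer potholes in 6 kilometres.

Over the interval, μ = 1.6 × 6 = 9.6 (6 kilometres).
P(N ≤ 8) = Σ_{j=0}^{8} e^(−μ) μ^j/j! ≈ 0.3796.

0.3796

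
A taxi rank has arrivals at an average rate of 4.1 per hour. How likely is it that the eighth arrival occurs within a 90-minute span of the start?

0.2769

Over the interval, μ = 4.1 × 1.5 = 6.15 (a 90-minute span = 1.5 hours).
The eighth arrival falls in the interval iff at least 8 events occur there: P(S_8 ≤ t) = P(N ≥ 8) = 1 − P(N ≤ 7) ≈ 0.2769.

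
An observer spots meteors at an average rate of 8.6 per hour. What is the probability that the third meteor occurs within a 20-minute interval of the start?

Over the interval, μ = 8.6 × 1/3 ≈ 2.86667 (a 20-minute interval = 1/3 hours).
The third arrival falls in the interval iff at least 3 events occur there: P(S_3 ≤ t) = P(N ≥ 3) = 1 − P(N ≤ 2) ≈ 0.5463.

0.5463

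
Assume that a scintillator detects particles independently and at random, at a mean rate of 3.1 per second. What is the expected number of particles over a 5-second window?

E[N] = λt = 3.1 × 5 = 15.5 (a 5-second window = 5 seconds).

15.5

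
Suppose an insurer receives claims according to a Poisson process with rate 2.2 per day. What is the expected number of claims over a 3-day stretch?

E[N] = λt = 2.2 × 3 = 6.6 (a 3-day stretch = 3 days).

6.6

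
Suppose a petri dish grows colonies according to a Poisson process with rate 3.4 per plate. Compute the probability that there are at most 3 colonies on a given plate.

With mean μ = 3.4 per plate,
P(N ≤ 3) = Σ_{j=0}^{3} e^(−μ) μ^j/j! ≈ 0.5584.

0.5584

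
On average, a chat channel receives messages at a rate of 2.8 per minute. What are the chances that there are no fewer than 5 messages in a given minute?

With mean μ = 2.8 per minute,
P(N ≥ 5) = 1 − P(N ≤ 4) = 1 − Σ_{j=0}^{4} e^(−μ) μ^j/j! ≈ 0.1523.

0.1523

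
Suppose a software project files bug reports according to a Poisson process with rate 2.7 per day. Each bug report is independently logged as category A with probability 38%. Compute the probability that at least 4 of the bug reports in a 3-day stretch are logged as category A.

Thinning: the bug reports that are logged as category A themselves form a Poisson process with rate 0.38 × 2.7 = 1.026 per day.
Over the interval, μ = 1.026 × 3 = 3.078 (a 3-day stretch = 3 days).
P(N ≥ 4) = 1 − P(N ≤ 3) ≈ 0.3702.

0.3702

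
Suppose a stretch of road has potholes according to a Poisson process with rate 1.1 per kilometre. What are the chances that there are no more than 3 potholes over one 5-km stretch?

0.2017

Over the interval, μ = 1.1 × 5 = 5.5 (a 5-km stretch = 5 kilometres).
P(N ≤ 3) = Σ_{j=0}^{3} e^(−μ) μ^j/j! ≈ 0.2017.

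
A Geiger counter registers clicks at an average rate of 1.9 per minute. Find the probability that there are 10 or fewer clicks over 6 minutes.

Over the interval, μ = 1.9 × 6 = 11.4 (6 minutes).
P(N ≤ 10) = Σ_{j=0}^{10} e^(−μ) μ^j/j! ≈ 0.4131.

0.4131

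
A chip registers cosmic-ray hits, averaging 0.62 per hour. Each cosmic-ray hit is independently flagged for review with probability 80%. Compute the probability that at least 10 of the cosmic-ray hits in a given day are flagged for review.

0.7491

Thinning: the cosmic-ray hits that are flagged for review themselves form a Poisson process with rate 0.8 × 0.62 = 0.496 per hour.
Over the interval, μ = 0.496 × 24 = 11.904 (a day = 24 hours).
P(N ≥ 10) = 1 − P(N ≤ 9) ≈ 0.7491.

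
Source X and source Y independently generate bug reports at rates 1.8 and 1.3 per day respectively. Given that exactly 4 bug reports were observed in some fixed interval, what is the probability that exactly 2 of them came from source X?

0.3557

Given the total, each event is independently from source X with probability p = λ_X/(λ_X+λ_Y) = 1.8/3.1 ≈ 0.5806.
So K ~ Binomial(4, 1.8/3.1): P(K = 2) = C(4,2) · (1.8/3.1)^2 · (1.3/3.1)^2 ≈ 0.3557.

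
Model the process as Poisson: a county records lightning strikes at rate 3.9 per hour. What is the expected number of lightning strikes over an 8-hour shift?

E[N] = λt = 3.9 × 8 = 31.2 (an 8-hour shift = 8 hours).

31.2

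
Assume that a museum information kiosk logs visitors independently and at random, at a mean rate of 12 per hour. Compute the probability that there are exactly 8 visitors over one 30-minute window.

Over the interval, μ = 12 × 0.5 = 6 (a 30-minute window = 0.5 hours).
P(N = 8) = e^(−μ) μ^8/8! = e^(−6) · 6^8/40320 ≈ 0.1033.

0.1033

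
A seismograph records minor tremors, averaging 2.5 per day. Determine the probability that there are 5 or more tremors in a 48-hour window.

0.5595

Over the interval, μ = 2.5 × 2 = 5 (a 48-hour window = 2 days).
P(N ≥ 5) = 1 − P(N ≤ 4) = 1 − Σ_{j=0}^{4} e^(−μ) μ^j/j! ≈ 0.5595.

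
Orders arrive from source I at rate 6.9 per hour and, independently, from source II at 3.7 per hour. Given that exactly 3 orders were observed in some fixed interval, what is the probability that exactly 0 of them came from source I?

Given the total, each event is independently from source I with probability p = λ_I/(λ_I+λ_II) = 6.9/10.6 ≈ 0.6509.
So K ~ Binomial(3, 6.9/10.6): P(K = 0) = C(3,0) · (6.9/10.6)^0 · (3.7/10.6)^3 ≈ 0.0425.

0.0425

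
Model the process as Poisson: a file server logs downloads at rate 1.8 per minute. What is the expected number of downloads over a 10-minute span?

18

E[N] = λt = 1.8 × 10 = 18 (a 10-minute span = 10 minutes).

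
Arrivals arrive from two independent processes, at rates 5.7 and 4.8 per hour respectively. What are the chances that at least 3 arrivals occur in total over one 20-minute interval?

0.6792

Independent Poisson processes superpose: combined rate λ = 5.7 + 4.8 = 10.5 per hour.
Over the interval, μ = 10.5 × 1/3 = 3.5 (a 20-minute interval = 1/3 hours).
P(N ≥ 3) = 1 − P(N ≤ 2) ≈ 0.6792.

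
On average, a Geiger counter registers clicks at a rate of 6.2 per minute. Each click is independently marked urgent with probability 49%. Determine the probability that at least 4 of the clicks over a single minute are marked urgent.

Thinning: the clicks that are marked urgent themselves form a Poisson process with rate 0.49 × 6.2 = 3.038 per minute.
So μ = 3.038.
P(N ≥ 4) = 1 − P(N ≤ 3) ≈ 0.3613.

0.3613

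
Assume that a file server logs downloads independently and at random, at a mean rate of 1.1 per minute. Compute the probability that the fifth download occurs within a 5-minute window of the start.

Over the interval, μ = 1.1 × 5 = 5.5 (a 5-minute window = 5 minutes).
The fifth arrival falls in the interval iff at least 5 events occur there: P(S_5 ≤ t) = P(N ≥ 5) = 1 − P(N ≤ 4) ≈ 0.6425.

0.6425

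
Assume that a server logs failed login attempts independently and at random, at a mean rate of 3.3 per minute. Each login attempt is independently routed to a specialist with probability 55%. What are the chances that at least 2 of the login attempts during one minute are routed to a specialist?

0.5416

Thinning: the login attempts that are routed to a specialist themselves form a Poisson process with rate 0.55 × 3.3 = 1.815 per minute.
So μ = 1.815.
P(N ≥ 2) = 1 − P(N ≤ 1) ≈ 0.5416.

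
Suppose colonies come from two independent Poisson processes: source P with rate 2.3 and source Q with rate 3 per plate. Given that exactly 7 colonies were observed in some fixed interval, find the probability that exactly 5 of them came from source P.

0.1036

Given the total, each event is independently from source P with probability p = λ_P/(λ_P+λ_Q) = 2.3/5.3 ≈ 0.4340.
So K ~ Binomial(7, 2.3/5.3): P(K = 5) = C(7,5) · (2.3/5.3)^5 · (3/5.3)^2 ≈ 0.1036.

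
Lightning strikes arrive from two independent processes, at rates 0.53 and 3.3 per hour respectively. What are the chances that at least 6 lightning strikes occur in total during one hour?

0.1889

Independent Poisson processes superpose: combined rate λ = 0.53 + 3.3 = 3.83 per hour.
So μ = 3.83.
P(N ≥ 6) = 1 − P(N ≤ 5) ≈ 0.1889.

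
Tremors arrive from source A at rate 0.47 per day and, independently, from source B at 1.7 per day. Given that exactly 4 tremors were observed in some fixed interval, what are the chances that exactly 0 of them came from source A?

0.3767

Given the total, each event is independently from source A with probability p = λ_A/(λ_A+λ_B) = 0.47/2.17 ≈ 0.2166.
So K ~ Binomial(4, 0.47/2.17): P(K = 0) = C(4,0) · (0.47/2.17)^0 · (1.7/2.17)^4 ≈ 0.3767.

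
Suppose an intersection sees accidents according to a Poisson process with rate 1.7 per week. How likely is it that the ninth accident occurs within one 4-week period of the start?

0.2452

Over the interval, μ = 1.7 × 4 = 6.8 (a 4-week period = 4 weeks).
The ninth arrival falls in the interval iff at least 9 events occur there: P(S_9 ≤ t) = P(N ≥ 9) = 1 − P(N ≤ 8) ≈ 0.2452.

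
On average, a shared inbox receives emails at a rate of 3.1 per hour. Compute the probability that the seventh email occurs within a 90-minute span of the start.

Over the interval, μ = 3.1 × 1.5 = 4.65 (a 90-minute span = 1.5 hours).
The seventh arrival falls in the interval iff at least 7 events occur there: P(S_7 ≤ t) = P(N ≥ 7) = 1 − P(N ≤ 6) ≈ 0.1886.

0.1886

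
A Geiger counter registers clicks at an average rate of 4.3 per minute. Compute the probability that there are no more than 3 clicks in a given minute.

0.3772

With mean μ = 4.3 per minute,
P(N ≤ 3) = Σ_{j=0}^{3} e^(−μ) μ^j/j! ≈ 0.3772.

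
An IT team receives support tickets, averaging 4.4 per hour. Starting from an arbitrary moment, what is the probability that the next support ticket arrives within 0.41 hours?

Inter-arrival times are exponential with rate λ = 4.4 per hour.
P(T ≤ 0.41) = 1 − e^(−λt) = 1 − e^(−4.4 × 0.41) = 1 − e^(−1.804) ≈ 0.8354.

0.8354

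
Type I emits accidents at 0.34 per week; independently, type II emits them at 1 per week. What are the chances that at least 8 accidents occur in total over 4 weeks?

Independent Poisson processes superpose: combined rate λ = 0.34 + 1 = 1.34 per week.
Over the interval, μ = 1.34 × 4 = 5.36 (4 weeks).
P(N ≥ 8) = 1 − P(N ≤ 7) ≈ 0.1736.

0.1736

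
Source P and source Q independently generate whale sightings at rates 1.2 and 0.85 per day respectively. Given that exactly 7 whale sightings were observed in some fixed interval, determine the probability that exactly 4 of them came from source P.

0.2929

Given the total, each event is independently from source P with probability p = λ_P/(λ_P+λ_Q) = 1.2/2.05 ≈ 0.5854.
So K ~ Binomial(7, 1.2/2.05): P(K = 4) = C(7,4) · (1.2/2.05)^4 · (0.85/2.05)^3 ≈ 0.2929.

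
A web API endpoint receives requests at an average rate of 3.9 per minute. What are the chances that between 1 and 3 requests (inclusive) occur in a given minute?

0.4330

With mean μ = 3.9 per minute,
P(1 ≤ N ≤ 3) = Σ_{j=1}^{3} e^(−3.9) · 3.9^j/j! ≈ 0.4330.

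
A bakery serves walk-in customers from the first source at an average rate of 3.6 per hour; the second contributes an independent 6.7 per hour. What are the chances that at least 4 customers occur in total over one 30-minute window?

0.7554

Independent Poisson processes superpose: combined rate λ = 3.6 + 6.7 = 10.3 per hour.
Over the interval, μ = 10.3 × 0.5 = 5.15 (a 30-minute window = 0.5 hours).
P(N ≥ 4) = 1 − P(N ≤ 3) ≈ 0.7554.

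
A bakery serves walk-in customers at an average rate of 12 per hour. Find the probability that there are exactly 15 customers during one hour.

With mean μ = 12 per hour,
P(N = 15) = e^(−μ) μ^15/15! = e^(−12) · 12^15/1307674368000 ≈ 0.0724.

0.0724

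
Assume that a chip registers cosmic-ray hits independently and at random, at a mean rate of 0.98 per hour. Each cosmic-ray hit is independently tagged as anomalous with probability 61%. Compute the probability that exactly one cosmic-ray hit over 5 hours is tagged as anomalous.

0.1505

Thinning: the cosmic-ray hits that are tagged as anomalous themselves form a Poisson process with rate 0.61 × 0.98 = 0.5978 per hour.
Over the interval, μ = 0.5978 × 5 = 2.989 (5 hours).
P(N = 1) = e^(−2.989) · 2.989^1/1! ≈ 0.1505.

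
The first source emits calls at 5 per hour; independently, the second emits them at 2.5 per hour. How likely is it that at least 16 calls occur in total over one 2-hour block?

Independent Poisson processes superpose: combined rate λ = 5 + 2.5 = 7.5 per hour.
Over the interval, μ = 7.5 × 2 = 15 (a 2-hour block = 2 hours).
P(N ≥ 16) = 1 − P(N ≤ 15) ≈ 0.4319.

0.4319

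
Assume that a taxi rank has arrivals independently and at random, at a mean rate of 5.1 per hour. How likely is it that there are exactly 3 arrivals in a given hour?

0.1348

With mean μ = 5.1 per hour,
P(N = 3) = e^(−μ) μ^3/3! = e^(−5.1) · 5.1^3/6 ≈ 0.1348.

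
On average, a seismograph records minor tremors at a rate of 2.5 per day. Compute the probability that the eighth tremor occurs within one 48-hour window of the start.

0.1334

Over the interval, μ = 2.5 × 2 = 5 (a 48-hour window = 2 days).
The eighth arrival falls in the interval iff at least 8 events occur there: P(S_8 ≤ t) = P(N ≥ 8) = 1 − P(N ≤ 7) ≈ 0.1334.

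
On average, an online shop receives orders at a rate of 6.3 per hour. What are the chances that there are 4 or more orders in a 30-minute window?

Over the interval, μ = 6.3 × 0.5 = 3.15 (a 30-minute window = 0.5 hours).
P(N ≥ 4) = 1 − P(N ≤ 3) = 1 − Σ_{j=0}^{3} e^(−μ) μ^j/j! ≈ 0.3863.

0.3863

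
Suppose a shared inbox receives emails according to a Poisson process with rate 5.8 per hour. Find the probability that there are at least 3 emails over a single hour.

With mean μ = 5.8 per hour,
P(N ≥ 3) = 1 − P(N ≤ 2) = 1 − Σ_{j=0}^{2} e^(−μ) μ^j/j! ≈ 0.9285.

0.9285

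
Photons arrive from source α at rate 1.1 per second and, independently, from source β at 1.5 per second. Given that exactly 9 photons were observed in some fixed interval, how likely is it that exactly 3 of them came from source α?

0.2346

Given the total, each event is independently from source α with probability p = λ_α/(λ_α+λ_β) = 1.1/2.6 ≈ 0.4231.
So K ~ Binomial(9, 1.1/2.6): P(K = 3) = C(9,3) · (1.1/2.6)^3 · (1.5/2.6)^6 ≈ 0.2346.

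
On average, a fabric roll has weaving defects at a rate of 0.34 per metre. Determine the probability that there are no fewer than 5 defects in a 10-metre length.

Over the interval, μ = 0.34 × 10 = 3.4 (a 10-metre length = 10 metres).
P(N ≥ 5) = 1 − P(N ≤ 4) = 1 − Σ_{j=0}^{4} e^(−μ) μ^j/j! ≈ 0.2558.

0.2558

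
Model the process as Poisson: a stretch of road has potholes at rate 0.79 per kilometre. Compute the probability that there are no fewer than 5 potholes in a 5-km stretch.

Over the interval, μ = 0.79 × 5 = 3.95 (a 5-km stretch = 5 kilometres).
P(N ≥ 5) = 1 − P(N ≤ 4) = 1 − Σ_{j=0}^{4} e^(−μ) μ^j/j! ≈ 0.3614.

0.3614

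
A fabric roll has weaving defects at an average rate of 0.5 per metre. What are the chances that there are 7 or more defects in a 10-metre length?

Over the interval, μ = 0.5 × 10 = 5 (a 10-metre length = 10 metres).
P(N ≥ 7) = 1 − P(N ≤ 6) = 1 − Σ_{j=0}^{6} e^(−μ) μ^j/j! ≈ 0.2378.

0.2378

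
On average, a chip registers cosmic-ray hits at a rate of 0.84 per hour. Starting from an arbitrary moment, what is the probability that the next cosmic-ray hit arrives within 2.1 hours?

0.8286

Inter-arrival times are exponential with rate λ = 0.84 per hour.
P(T ≤ 2.1) = 1 − e^(−λt) = 1 − e^(−0.84 × 2.1) = 1 − e^(−1.764) ≈ 0.8286.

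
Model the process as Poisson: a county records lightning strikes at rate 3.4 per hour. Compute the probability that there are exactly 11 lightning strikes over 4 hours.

Over the interval, μ = 3.4 × 4 = 13.6 (4 hours).
P(N = 11) = e^(−μ) μ^11/11! = e^(−13.6) · 13.6^11/39916800 ≈ 0.0915.

0.0915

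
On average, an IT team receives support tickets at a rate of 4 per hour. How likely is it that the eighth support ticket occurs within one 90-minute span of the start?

0.2560

Over the interval, μ = 4 × 1.5 = 6 (a 90-minute span = 1.5 hours).
The eighth arrival falls in the interval iff at least 8 events occur there: P(S_8 ≤ t) = P(N ≥ 8) = 1 − P(N ≤ 7) ≈ 0.2560.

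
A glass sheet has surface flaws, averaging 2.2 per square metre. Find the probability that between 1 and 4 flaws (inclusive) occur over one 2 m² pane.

0.5389

Over the interval, μ = 2.2 × 2 = 4.4 (a 2 m² pane = 2 square metres).
P(1 ≤ N ≤ 4) = Σ_{j=1}^{4} e^(−4.4) · 4.4^j/j! ≈ 0.5389.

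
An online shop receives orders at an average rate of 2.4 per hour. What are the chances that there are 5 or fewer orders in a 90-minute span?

Over the interval, μ = 2.4 × 1.5 = 3.6 (a 90-minute span = 1.5 hours).
P(N ≤ 5) = Σ_{j=0}^{5} e^(−μ) μ^j/j! ≈ 0.8441.

0.8441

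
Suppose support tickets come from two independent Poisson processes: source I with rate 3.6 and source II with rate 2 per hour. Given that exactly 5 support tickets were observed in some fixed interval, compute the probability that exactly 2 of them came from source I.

0.1883

Given the total, each event is independently from source I with probability p = λ_I/(λ_I+λ_II) = 3.6/5.6 ≈ 0.6429.
So K ~ Binomial(5, 3.6/5.6): P(K = 2) = C(5,2) · (3.6/5.6)^2 · (2/5.6)^3 ≈ 0.1883.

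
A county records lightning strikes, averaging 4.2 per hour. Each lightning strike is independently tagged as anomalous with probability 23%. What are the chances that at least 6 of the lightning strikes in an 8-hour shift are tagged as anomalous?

Thinning: the lightning strikes that are tagged as anomalous themselves form a Poisson process with rate 0.23 × 4.2 = 0.966 per hour.
Over the interval, μ = 0.966 × 8 = 7.728 (an 8-hour shift = 8 hours).
P(N ≥ 6) = 1 − P(N ≤ 5) ≈ 0.7826.

0.7826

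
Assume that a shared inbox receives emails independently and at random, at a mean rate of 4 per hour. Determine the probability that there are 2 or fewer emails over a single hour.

0.2381

With mean μ = 4 per hour,
P(N ≤ 2) = Σ_{j=0}^{2} e^(−μ) μ^j/j! ≈ 0.2381.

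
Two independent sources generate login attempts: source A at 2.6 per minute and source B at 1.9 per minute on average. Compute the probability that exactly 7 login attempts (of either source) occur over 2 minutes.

0.1171

Independent Poisson processes superpose: combined rate λ = 2.6 + 1.9 = 4.5 per minute.
Over the interval, μ = 4.5 × 2 = 9 (2 minutes).
P(N = 7) = e^(−9) · 9^7/7! ≈ 0.1171.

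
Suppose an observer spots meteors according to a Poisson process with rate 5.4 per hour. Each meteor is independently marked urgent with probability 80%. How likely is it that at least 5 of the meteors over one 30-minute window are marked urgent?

Thinning: the meteors that are marked urgent themselves form a Poisson process with rate 0.8 × 5.4 = 4.32 per hour.
Over the interval, μ = 4.32 × 0.5 = 2.16 (a 30-minute window = 0.5 hours).
P(N ≥ 5) = 1 − P(N ≤ 4) ≈ 0.0682.

0.0682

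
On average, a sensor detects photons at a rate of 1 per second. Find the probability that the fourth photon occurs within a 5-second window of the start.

0.7350

Over the interval, μ = 1 × 5 = 5 (a 5-second window = 5 seconds).
The fourth arrival falls in the interval iff at least 4 events occur there: P(S_4 ≤ t) = P(N ≥ 4) = 1 − P(N ≤ 3) ≈ 0.7350.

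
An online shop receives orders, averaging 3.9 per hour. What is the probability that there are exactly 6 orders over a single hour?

With mean μ = 3.9 per hour,
P(N = 6) = e^(−μ) μ^6/6! = e^(−3.9) · 3.9^6/720 ≈ 0.0989.

0.0989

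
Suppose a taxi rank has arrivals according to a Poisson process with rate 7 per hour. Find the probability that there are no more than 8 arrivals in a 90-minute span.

0.2794

Over the interval, μ = 7 × 1.5 = 10.5 (a 90-minute span = 1.5 hours).
P(N ≤ 8) = Σ_{j=0}^{8} e^(−μ) μ^j/j! ≈ 0.2794.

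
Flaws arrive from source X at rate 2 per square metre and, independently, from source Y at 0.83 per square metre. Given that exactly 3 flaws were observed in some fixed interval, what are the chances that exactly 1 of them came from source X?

Given the total, each event is independently from source X with probability p = λ_X/(λ_X+λ_Y) = 2/2.83 ≈ 0.7067.
So K ~ Binomial(3, 2/2.83): P(K = 1) = C(3,1) · (2/2.83)^1 · (0.83/2.83)^2 ≈ 0.1824.

0.1824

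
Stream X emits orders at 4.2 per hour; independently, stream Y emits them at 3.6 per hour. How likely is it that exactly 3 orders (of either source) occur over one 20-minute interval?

Independent Poisson processes superpose: combined rate λ = 4.2 + 3.6 = 7.8 per hour.
Over the interval, μ = 7.8 × 1/3 = 2.6 (a 20-minute interval = 1/3 hours).
P(N = 3) = e^(−2.6) · 2.6^3/3! ≈ 0.2176.

0.2176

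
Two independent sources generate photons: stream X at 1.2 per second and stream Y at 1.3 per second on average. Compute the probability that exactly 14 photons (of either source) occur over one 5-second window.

0.0972

Independent Poisson processes superpose: combined rate λ = 1.2 + 1.3 = 2.5 per second.
Over the interval, μ = 2.5 × 5 = 12.5 (a 5-second window = 5 seconds).
P(N = 14) = e^(−12.5) · 12.5^14/14! ≈ 0.0972.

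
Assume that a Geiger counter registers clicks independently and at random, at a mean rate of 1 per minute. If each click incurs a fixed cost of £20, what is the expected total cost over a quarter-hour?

£300

E[N] = 1 × 15 = 15 (a quarter-hour = 15 minutes); E[cost] = 15 × £20 = £300.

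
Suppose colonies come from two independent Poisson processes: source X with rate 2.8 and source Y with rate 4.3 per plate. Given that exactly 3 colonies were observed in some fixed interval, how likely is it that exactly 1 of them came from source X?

Given the total, each event is independently from source X with probability p = λ_X/(λ_X+λ_Y) = 2.8/7.1 ≈ 0.3944.
So K ~ Binomial(3, 2.8/7.1): P(K = 1) = C(3,1) · (2.8/7.1)^1 · (4.3/7.1)^2 ≈ 0.4340.

0.4340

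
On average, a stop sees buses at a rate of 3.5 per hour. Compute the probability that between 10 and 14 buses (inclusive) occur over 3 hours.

Over the interval, μ = 3.5 × 3 = 10.5 (3 hours).
P(10 ≤ N ≤ 14) = Σ_{j=10}^{14} e^(−10.5) · 10.5^j/j! ≈ 0.4908.

0.4908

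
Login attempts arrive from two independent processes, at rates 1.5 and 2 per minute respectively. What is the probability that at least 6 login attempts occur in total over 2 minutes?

0.6993

Independent Poisson processes superpose: combined rate λ = 1.5 + 2 = 3.5 per minute.
Over the interval, μ = 3.5 × 2 = 7 (2 minutes).
P(N ≥ 6) = 1 − P(N ≤ 5) ≈ 0.6993.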